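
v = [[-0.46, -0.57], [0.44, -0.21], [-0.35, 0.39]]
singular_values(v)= [0.75, 0.7]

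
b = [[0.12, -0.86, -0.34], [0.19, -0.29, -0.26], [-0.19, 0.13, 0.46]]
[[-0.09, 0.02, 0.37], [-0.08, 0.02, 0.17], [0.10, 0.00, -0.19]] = b@[[-0.16, 0.17, -0.06], [0.03, -0.03, -0.3], [0.14, 0.08, -0.36]]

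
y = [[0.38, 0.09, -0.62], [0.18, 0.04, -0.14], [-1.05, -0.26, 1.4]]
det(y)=0.001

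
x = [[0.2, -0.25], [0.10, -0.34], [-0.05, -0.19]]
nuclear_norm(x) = 0.65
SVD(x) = [[-0.62, 0.62], [-0.72, -0.20], [-0.32, -0.76]] @ diag([0.49324514001009484, 0.15300075769884894]) @ [[-0.36, 0.93],[0.93, 0.36]]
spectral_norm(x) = 0.49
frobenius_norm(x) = 0.52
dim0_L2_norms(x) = [0.23, 0.46]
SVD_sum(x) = [[0.11, -0.28], [0.13, -0.33], [0.06, -0.15]] + [[0.09, 0.03],  [-0.03, -0.01],  [-0.11, -0.04]]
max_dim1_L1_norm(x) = 0.45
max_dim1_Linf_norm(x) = 0.34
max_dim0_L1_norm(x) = 0.78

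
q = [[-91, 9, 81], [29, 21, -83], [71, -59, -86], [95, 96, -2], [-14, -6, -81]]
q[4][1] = -6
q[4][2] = -81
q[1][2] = -83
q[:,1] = [9, 21, -59, 96, -6]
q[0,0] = -91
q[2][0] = 71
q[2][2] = -86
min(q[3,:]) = -2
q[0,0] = -91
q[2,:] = [71, -59, -86]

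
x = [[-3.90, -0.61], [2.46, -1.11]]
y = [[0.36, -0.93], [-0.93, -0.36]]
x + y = [[-3.54, -1.54],[1.53, -1.47]]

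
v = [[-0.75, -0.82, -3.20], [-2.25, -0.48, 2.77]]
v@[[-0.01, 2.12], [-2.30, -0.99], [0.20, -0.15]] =[[1.25, -0.30], [1.68, -4.71]]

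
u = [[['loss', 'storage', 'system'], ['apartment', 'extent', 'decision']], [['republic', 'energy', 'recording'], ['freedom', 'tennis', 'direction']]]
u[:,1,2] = ['decision', 'direction']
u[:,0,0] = ['loss', 'republic']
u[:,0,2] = ['system', 'recording']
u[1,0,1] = 'energy'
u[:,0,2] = ['system', 'recording']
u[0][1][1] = 'extent'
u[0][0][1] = 'storage'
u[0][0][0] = 'loss'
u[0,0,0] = 'loss'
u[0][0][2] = 'system'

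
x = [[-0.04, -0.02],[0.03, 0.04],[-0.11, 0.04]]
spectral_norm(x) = 0.12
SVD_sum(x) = [[-0.03, 0.01], [0.02, -0.0], [-0.11, 0.02]] + [[-0.01, -0.03], [0.01, 0.04], [0.0, 0.02]]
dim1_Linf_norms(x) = [0.04, 0.04, 0.11]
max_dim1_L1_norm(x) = 0.15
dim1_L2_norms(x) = [0.04, 0.05, 0.12]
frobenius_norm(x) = 0.13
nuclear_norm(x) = 0.18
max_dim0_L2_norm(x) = 0.12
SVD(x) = [[-0.29, 0.50], [0.17, -0.81], [-0.94, -0.30]] @ diag([0.12288544777747687, 0.055670160090743416]) @ [[0.98, -0.20], [-0.2, -0.98]]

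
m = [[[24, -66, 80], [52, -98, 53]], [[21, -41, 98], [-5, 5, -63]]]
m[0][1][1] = -98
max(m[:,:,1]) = 5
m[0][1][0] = 52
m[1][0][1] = -41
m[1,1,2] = -63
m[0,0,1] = -66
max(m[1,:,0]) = 21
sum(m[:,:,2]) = 168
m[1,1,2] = -63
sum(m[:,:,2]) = 168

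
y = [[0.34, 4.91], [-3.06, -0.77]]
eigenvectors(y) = [[0.78+0.00j, (0.78-0j)], [(-0.09+0.61j), (-0.09-0.61j)]]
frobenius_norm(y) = 5.85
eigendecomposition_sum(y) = [[(0.17+1.93j), 2.46+0.14j], [-1.53-0.09j, (-0.39+1.9j)]] + [[(0.17-1.93j),2.46-0.14j], [-1.53+0.09j,(-0.39-1.9j)]]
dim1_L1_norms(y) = [5.25, 3.83]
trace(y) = -0.43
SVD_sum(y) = [[1.17, 4.70], [-0.36, -1.44]] + [[-0.83,0.21],[-2.70,0.67]]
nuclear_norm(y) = 7.98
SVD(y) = [[0.96, -0.29],  [-0.29, -0.96]] @ diag([5.069521760562062, 2.912069559469302]) @ [[0.24, 0.97], [0.97, -0.24]]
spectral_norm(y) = 5.07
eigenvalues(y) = [(-0.21+3.84j), (-0.21-3.84j)]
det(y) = 14.76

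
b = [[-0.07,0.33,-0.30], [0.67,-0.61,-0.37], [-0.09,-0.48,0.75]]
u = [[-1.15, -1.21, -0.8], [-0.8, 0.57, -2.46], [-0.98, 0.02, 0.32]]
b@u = [[0.11, 0.27, -0.85],[0.08, -1.17, 0.85],[-0.25, -0.15, 1.49]]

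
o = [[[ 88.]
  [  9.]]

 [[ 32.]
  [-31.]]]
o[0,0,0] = 88.0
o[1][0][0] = 32.0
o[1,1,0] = -31.0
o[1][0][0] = 32.0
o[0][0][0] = 88.0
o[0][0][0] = 88.0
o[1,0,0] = 32.0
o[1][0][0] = 32.0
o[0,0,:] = [88.0]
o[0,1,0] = 9.0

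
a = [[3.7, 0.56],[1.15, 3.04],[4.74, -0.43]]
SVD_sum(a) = [[3.71, 0.46], [1.51, 0.19], [4.61, 0.58]] + [[-0.01, 0.1], [-0.36, 2.85], [0.13, -1.01]]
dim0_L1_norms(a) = [9.59, 4.03]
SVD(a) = [[-0.61, -0.03], [-0.25, -0.94], [-0.76, 0.33]] @ diag([6.158100871642877, 3.0492611653761688]) @ [[-0.99, -0.12], [0.12, -0.99]]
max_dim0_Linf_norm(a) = 4.74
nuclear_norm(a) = 9.21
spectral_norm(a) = 6.16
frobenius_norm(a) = 6.87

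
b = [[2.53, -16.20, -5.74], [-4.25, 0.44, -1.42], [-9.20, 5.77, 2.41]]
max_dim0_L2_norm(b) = 17.2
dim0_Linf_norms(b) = [9.2, 16.2, 5.74]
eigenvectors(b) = [[-0.80, -0.68, -0.18],[-0.42, 0.16, -0.33],[-0.43, 0.72, 0.93]]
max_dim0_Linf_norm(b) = 16.2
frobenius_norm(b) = 21.11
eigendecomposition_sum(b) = [[-4.45,  -5.79,  -2.94], [-2.34,  -3.05,  -1.55], [-2.39,  -3.11,  -1.58]] + [[7.12, -10.93, -2.55], [-1.64, 2.52, 0.59], [-7.55, 11.58, 2.71]] + [[-0.14, 0.52, -0.25], [-0.26, 0.97, -0.46], [0.74, -2.7, 1.28]]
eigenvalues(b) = [-9.08, 12.35, 2.11]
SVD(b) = [[-0.88,-0.45,0.17], [0.08,-0.48,-0.87], [0.47,-0.75,0.46]] @ diag([19.30823516783171, 8.418723869209312, 1.455727693530615]) @ [[-0.36, 0.88, 0.31],[0.93, 0.32, 0.17],[-0.05, -0.35, 0.93]]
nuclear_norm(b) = 29.18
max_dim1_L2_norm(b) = 17.37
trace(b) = 5.38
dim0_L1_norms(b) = [15.98, 22.41, 9.57]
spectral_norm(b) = 19.31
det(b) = -236.63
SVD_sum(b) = [[6.05, -14.92, -5.33], [-0.52, 1.28, 0.46], [-3.25, 8.02, 2.87]] + [[-3.51, -1.19, -0.64],[-3.79, -1.29, -0.69],[-5.92, -2.01, -1.08]] + [[-0.01, -0.09, 0.23], [0.06, 0.45, -1.19], [-0.03, -0.24, 0.62]]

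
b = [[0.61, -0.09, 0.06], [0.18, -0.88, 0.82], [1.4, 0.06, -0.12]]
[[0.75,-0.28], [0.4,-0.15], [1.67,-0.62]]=b @ [[1.19, -0.44], [-0.41, 0.15], [-0.21, 0.08]]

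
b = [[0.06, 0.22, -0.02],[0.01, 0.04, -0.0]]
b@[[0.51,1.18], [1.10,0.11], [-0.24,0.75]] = [[0.28, 0.08], [0.05, 0.02]]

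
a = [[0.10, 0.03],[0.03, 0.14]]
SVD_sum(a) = [[0.03, 0.06],  [0.06, 0.12]] + [[0.07, -0.03], [-0.03, 0.02]]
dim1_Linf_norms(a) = [0.1, 0.14]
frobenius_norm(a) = 0.18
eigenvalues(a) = [0.08, 0.16]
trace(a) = 0.24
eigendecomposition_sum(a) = [[0.07, -0.03], [-0.03, 0.02]] + [[0.03, 0.06],[0.06, 0.12]]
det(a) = 0.01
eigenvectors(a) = [[-0.88,  -0.47], [0.47,  -0.88]]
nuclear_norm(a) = 0.24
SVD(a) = [[0.47, 0.88], [0.88, -0.47]] @ diag([0.1560555127546399, 0.08394448724536012]) @ [[0.47, 0.88], [0.88, -0.47]]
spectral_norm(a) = 0.16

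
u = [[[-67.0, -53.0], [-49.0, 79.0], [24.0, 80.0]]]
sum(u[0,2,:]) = 104.0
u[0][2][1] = 80.0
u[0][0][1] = -53.0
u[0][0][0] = -67.0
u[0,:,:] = [[-67.0, -53.0], [-49.0, 79.0], [24.0, 80.0]]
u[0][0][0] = -67.0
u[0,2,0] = 24.0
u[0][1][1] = 79.0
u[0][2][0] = 24.0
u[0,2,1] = 80.0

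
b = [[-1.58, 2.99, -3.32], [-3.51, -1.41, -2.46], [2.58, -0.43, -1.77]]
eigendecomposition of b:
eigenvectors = [[-0.69+0.00j,(-0.69-0j),-0.14+0.00j], [(-0.16-0.58j),(-0.16+0.58j),0.76+0.00j], [-0.02+0.39j,(-0.02-0.39j),0.63+0.00j]]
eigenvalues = [(-0.96+4.38j), (-0.96-4.38j), (-2.84+0j)]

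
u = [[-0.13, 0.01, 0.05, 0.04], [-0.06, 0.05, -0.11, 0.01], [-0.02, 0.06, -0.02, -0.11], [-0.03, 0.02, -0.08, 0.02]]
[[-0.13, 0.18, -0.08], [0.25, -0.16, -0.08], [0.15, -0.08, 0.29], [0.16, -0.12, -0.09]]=u@[[0.52, -0.11, 0.03],[1.99, 1.32, 0.24],[-1.67, 2.17, 0.56],[-0.04, 1.06, -2.65]]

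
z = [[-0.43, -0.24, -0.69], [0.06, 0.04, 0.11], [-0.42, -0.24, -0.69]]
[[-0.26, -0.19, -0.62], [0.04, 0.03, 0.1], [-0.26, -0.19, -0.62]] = z @ [[0.47, -0.06, 0.11], [-0.06, 0.86, 0.01], [0.11, 0.01, 0.83]]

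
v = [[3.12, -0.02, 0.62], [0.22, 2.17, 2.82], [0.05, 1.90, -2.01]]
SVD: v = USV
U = [[-0.50,  0.83,  0.23], [-0.83,  -0.54,  0.17], [0.26,  -0.11,  0.96]]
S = [3.83, 2.95, 2.67]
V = [[-0.45, -0.34, -0.83], [0.84, -0.47, -0.27], [0.3, 0.82, -0.49]]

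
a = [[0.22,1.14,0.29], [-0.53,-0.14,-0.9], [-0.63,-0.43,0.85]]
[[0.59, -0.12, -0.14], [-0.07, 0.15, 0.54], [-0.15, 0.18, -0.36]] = a@[[-0.07, -0.26, -0.15], [0.52, -0.05, 0.04], [0.04, -0.01, -0.52]]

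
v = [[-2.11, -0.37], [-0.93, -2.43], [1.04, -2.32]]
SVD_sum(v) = [[-0.08, -0.62],[-0.31, -2.51],[-0.27, -2.16]] + [[-2.03,0.25], [-0.62,0.08], [1.31,-0.16]]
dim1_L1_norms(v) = [2.48, 3.36, 3.36]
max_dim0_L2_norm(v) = 3.38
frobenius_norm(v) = 4.22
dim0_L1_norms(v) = [4.08, 5.12]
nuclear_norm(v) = 5.91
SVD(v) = [[-0.18, 0.81],[-0.74, 0.25],[-0.64, -0.52]] @ diag([3.391377001873083, 2.5142318968556463]) @ [[0.12, 0.99], [-0.99, 0.12]]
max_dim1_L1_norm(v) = 3.36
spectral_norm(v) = 3.39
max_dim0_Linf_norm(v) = 2.43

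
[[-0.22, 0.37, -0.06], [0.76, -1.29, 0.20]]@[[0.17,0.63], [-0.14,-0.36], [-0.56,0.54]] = [[-0.06, -0.3], [0.20, 1.05]]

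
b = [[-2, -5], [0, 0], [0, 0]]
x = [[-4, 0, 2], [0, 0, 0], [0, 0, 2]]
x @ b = [[8, 20], [0, 0], [0, 0]]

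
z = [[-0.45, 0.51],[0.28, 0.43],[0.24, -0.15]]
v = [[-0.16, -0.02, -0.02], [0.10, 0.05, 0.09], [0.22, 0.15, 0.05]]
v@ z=[[0.06, -0.09], [-0.01, 0.06], [-0.05, 0.17]]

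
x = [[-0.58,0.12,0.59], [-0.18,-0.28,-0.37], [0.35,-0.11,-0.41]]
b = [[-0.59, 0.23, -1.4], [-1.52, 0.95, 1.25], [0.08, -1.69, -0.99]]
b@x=[[-0.19,0.02,0.14], [1.15,-0.59,-1.76], [-0.09,0.59,1.08]]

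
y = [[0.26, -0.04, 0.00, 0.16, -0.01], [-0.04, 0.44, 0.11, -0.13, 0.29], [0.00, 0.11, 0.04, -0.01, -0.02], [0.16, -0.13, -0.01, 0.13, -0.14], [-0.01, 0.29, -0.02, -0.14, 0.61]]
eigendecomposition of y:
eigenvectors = [[-0.12,  0.81,  0.28,  -0.48,  -0.13], [0.59,  -0.11,  0.71,  -0.02,  0.38], [0.06,  -0.08,  0.40,  0.32,  -0.85], [-0.27,  0.43,  0.14,  0.79,  0.31], [0.75,  0.37,  -0.49,  0.19,  -0.14]]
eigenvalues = [0.89, 0.35, 0.26, -0.0, -0.01]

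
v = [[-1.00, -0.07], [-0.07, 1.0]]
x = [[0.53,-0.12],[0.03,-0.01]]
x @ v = [[-0.52, -0.16],[-0.03, -0.01]]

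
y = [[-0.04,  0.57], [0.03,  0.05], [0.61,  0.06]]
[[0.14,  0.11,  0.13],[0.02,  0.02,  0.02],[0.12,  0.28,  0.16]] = y @ [[0.18, 0.43, 0.24], [0.25, 0.23, 0.25]]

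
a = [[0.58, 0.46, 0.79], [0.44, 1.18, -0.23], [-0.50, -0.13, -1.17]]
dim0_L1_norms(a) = [1.52, 1.77, 2.19]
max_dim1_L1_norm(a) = 1.85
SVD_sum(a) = [[0.55, 0.52, 0.77], [0.32, 0.30, 0.45], [-0.59, -0.55, -0.82]] + [[-0.01, -0.04, 0.03], [0.13, 0.87, -0.68], [0.06, 0.44, -0.34]] + [[0.03, -0.02, -0.01],  [-0.01, 0.01, 0.00],  [0.03, -0.01, -0.01]]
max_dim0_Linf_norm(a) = 1.18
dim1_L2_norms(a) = [1.08, 1.28, 1.28]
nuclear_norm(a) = 3.00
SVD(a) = [[-0.64, 0.05, 0.77], [-0.37, -0.89, -0.25], [0.68, -0.45, 0.58]] @ diag([1.6995575723895198, 1.2472906057094877, 0.05069716996343244]) @ [[-0.51, -0.48, -0.71], [-0.12, -0.78, 0.61], [0.85, -0.40, -0.35]]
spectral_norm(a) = 1.70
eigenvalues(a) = [1.4, 0.09, -0.9]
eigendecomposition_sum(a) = [[0.25, 0.50, 0.03], [0.58, 1.16, 0.07], [-0.08, -0.16, -0.01]] + [[0.09, -0.03, 0.06], [-0.04, 0.01, -0.03], [-0.03, 0.01, -0.02]] + [[0.24, -0.01, 0.69], [-0.09, 0.0, -0.27], [-0.39, 0.02, -1.14]]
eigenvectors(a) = [[-0.39, -0.86, -0.51],[-0.91, 0.41, 0.20],[0.12, 0.3, 0.84]]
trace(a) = 0.59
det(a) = -0.11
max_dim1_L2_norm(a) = 1.28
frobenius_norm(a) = 2.11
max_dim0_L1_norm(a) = 2.19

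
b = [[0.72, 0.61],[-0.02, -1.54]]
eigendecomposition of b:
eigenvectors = [[1.00, -0.26],[-0.01, 0.97]]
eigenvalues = [0.71, -1.53]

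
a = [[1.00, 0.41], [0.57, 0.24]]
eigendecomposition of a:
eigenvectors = [[0.87, -0.38], [0.50, 0.92]]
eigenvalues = [1.23, 0.01]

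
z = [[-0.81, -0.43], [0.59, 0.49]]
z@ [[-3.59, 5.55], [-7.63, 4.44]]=[[6.19, -6.40], [-5.86, 5.45]]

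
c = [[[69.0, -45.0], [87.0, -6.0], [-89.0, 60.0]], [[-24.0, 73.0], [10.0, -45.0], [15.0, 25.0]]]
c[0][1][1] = -6.0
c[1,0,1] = 73.0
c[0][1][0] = 87.0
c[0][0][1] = -45.0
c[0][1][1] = -6.0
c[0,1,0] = 87.0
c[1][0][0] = -24.0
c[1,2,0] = 15.0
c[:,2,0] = [-89.0, 15.0]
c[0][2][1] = 60.0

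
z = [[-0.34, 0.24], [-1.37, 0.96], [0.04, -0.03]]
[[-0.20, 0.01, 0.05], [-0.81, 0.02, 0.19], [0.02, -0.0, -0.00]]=z @ [[0.55, 0.04, -0.37], [-0.06, 0.08, -0.33]]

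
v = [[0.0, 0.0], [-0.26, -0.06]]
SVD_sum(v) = [[0.00,0.00], [-0.26,-0.06]] + [[-0.0, 0.0], [0.00, 0.00]]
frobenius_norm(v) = 0.27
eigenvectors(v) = [[0.0, 0.22], [1.00, -0.97]]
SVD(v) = [[0.0,1.0], [1.0,0.0]] @ diag([0.2668332812825267, 0.0]) @ [[-0.97,  -0.22], [-0.22,  0.97]]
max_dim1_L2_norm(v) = 0.27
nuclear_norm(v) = 0.27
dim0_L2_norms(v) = [0.26, 0.06]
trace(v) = -0.06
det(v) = 0.00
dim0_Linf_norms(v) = [0.26, 0.06]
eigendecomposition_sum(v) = [[-0.0,  -0.00], [-0.26,  -0.06]] + [[0.0, 0.00],  [-0.00, 0.0]]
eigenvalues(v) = [-0.06, 0.0]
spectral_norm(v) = 0.27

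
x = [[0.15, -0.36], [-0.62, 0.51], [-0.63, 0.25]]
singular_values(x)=[1.09, 0.27]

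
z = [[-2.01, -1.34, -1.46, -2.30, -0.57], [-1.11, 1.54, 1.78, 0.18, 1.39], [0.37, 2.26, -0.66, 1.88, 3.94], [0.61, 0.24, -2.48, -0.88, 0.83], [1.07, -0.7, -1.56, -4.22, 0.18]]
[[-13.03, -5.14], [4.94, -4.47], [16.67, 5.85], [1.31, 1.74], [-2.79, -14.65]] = z@[[2.91,  -0.35], [1.60,  0.54], [0.95,  -2.65], [0.90,  4.22], [2.77,  -1.25]]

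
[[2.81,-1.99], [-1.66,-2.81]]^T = [[2.81, -1.66], [-1.99, -2.81]]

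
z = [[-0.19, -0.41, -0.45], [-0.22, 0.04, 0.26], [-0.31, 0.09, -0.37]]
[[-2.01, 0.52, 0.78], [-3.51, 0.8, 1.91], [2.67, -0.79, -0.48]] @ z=[[0.03, 0.92, 0.75],  [-0.10, 1.64, 1.08],  [-0.18, -1.17, -1.23]]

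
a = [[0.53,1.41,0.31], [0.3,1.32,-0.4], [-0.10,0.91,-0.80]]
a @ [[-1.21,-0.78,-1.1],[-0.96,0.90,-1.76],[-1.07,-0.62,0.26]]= [[-2.33, 0.66, -2.98], [-1.20, 1.20, -2.76], [0.1, 1.39, -1.7]]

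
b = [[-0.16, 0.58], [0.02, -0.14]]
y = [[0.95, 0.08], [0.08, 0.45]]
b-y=[[-1.11, 0.50], [-0.06, -0.59]]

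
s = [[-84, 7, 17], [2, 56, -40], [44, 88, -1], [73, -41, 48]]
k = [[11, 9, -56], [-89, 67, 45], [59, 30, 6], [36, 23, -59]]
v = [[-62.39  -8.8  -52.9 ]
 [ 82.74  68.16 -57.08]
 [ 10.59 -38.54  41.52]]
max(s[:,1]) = 88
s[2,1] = 88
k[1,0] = -89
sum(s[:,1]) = 110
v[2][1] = -38.54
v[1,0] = 82.74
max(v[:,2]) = 41.52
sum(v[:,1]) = 20.82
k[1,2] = 45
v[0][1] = -8.8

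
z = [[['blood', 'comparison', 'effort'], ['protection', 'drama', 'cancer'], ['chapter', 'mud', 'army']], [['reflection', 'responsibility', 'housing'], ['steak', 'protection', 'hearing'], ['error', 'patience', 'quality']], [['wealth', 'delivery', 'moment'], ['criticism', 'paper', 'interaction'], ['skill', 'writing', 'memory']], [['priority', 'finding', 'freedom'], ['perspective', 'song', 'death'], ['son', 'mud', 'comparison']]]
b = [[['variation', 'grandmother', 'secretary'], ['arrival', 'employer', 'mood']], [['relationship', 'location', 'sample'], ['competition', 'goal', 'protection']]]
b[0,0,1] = 'grandmother'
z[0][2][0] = 'chapter'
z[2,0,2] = 'moment'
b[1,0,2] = 'sample'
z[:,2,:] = [['chapter', 'mud', 'army'], ['error', 'patience', 'quality'], ['skill', 'writing', 'memory'], ['son', 'mud', 'comparison']]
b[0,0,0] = 'variation'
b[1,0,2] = 'sample'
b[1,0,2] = 'sample'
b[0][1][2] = 'mood'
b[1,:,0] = ['relationship', 'competition']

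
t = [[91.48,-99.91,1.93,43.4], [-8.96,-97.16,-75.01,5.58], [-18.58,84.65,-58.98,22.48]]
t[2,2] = -58.98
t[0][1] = -99.91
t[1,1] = -97.16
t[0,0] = 91.48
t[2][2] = -58.98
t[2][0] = -18.58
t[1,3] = 5.58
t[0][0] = 91.48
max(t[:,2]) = 1.93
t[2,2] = -58.98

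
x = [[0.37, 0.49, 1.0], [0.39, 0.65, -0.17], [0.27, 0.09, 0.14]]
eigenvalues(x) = [-0.34, 1.09, 0.41]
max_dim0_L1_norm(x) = 1.31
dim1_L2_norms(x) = [1.17, 0.78, 0.32]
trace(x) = 1.16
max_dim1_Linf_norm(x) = 1.0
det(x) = -0.15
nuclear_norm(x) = 2.13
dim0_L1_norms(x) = [1.03, 1.23, 1.31]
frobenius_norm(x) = 1.44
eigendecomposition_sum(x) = [[-0.15, 0.05, 0.34], [0.07, -0.02, -0.16], [0.07, -0.02, -0.16]] + [[0.49,0.62,0.4], [0.36,0.46,0.3], [0.17,0.22,0.14]] + [[0.04, -0.18, 0.26], [-0.05, 0.21, -0.31], [0.02, -0.11, 0.16]]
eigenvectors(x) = [[0.83, -0.77, 0.6],[-0.40, -0.58, -0.71],[-0.39, -0.27, 0.37]]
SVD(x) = [[-0.92,0.34,-0.17],[-0.32,-0.94,-0.15],[-0.21,-0.08,0.97]] @ diag([1.242437780273121, 0.7132136402030202, 0.16963096880686282]) @ [[-0.42, -0.55, -0.72], [-0.37, -0.63, 0.69], [0.83, -0.55, -0.06]]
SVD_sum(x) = [[0.48, 0.63, 0.83], [0.17, 0.22, 0.29], [0.11, 0.14, 0.19]] + [[-0.09, -0.15, 0.17],  [0.24, 0.42, -0.46],  [0.02, 0.04, -0.04]] + [[-0.02, 0.02, 0.0],[-0.02, 0.01, 0.0],[0.14, -0.09, -0.01]]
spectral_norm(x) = 1.24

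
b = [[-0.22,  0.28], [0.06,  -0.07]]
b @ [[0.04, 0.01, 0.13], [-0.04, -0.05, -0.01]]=[[-0.02, -0.02, -0.03], [0.01, 0.00, 0.01]]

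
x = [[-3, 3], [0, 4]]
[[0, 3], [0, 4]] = x @ [[0, 0], [0, 1]]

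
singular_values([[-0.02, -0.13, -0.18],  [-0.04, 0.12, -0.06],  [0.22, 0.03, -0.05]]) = [0.23, 0.22, 0.14]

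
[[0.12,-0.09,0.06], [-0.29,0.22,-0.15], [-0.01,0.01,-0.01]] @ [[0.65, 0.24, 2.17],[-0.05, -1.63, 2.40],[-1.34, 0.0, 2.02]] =[[0.00, 0.18, 0.17], [0.00, -0.43, -0.40], [0.01, -0.02, -0.02]]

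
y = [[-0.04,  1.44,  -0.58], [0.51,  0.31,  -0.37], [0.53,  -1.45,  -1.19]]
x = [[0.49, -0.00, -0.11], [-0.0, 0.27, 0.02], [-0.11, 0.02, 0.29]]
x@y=[[-0.08, 0.87, -0.15], [0.15, 0.05, -0.12], [0.17, -0.57, -0.29]]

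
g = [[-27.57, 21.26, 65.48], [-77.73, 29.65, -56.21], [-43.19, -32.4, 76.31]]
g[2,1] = -32.4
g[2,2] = 76.31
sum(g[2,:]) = 0.7199999999999989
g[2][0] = -43.19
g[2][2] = 76.31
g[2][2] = 76.31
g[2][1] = -32.4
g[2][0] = -43.19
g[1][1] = 29.65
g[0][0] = -27.57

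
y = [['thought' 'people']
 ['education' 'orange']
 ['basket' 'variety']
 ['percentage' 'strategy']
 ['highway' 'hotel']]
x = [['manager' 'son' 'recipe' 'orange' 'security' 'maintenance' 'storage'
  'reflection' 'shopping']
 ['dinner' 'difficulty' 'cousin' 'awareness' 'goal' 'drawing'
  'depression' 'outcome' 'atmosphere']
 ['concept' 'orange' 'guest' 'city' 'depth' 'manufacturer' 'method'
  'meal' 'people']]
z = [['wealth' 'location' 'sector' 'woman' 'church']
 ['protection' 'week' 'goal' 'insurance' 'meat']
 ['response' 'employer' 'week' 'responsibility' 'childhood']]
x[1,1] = 'difficulty'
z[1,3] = 'insurance'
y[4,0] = 'highway'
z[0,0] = 'wealth'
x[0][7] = 'reflection'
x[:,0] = ['manager', 'dinner', 'concept']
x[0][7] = 'reflection'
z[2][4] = 'childhood'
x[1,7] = 'outcome'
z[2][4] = 'childhood'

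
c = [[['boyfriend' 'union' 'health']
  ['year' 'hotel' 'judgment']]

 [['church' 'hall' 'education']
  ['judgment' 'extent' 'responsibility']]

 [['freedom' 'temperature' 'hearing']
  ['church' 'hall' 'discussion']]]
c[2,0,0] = 'freedom'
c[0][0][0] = 'boyfriend'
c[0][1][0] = 'year'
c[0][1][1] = 'hotel'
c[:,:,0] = [['boyfriend', 'year'], ['church', 'judgment'], ['freedom', 'church']]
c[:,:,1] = [['union', 'hotel'], ['hall', 'extent'], ['temperature', 'hall']]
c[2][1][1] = 'hall'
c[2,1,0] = 'church'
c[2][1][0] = 'church'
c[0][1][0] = 'year'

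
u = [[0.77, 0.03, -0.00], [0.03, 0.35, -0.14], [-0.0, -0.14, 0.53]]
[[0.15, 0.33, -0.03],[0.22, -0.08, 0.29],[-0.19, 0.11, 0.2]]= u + [[-0.62, 0.3, -0.03], [0.19, -0.43, 0.43], [-0.19, 0.25, -0.33]]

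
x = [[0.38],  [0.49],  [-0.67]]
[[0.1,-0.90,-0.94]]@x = [[0.23]]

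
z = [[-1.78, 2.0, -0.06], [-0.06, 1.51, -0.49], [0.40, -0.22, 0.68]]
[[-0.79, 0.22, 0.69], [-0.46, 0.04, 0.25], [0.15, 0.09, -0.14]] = z @ [[0.13, -0.04, -0.22],[-0.28, 0.08, 0.15],[0.05, 0.18, -0.03]]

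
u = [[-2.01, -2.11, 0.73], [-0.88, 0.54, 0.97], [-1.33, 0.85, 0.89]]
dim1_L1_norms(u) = [4.85, 2.39, 3.07]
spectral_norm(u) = 3.15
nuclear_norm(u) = 5.50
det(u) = 1.74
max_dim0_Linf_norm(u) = 2.11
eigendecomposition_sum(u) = [[0.14, -0.33, -0.20], [-0.45, 1.06, 0.65], [-0.53, 1.25, 0.77]] + [[-2.20, -2.12, 1.21], [-0.41, -0.40, 0.23], [-0.85, -0.82, 0.47]] + [[0.04, 0.35, -0.28],[-0.01, -0.11, 0.09],[0.05, 0.43, -0.35]]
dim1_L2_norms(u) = [3.0, 1.42, 1.81]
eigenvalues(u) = [1.96, -2.13, -0.42]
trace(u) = -0.58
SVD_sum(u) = [[-2.27, -1.41, 1.09], [-0.62, -0.39, 0.3], [-0.76, -0.47, 0.36]] + [[0.26, -0.7, -0.36], [-0.37, 0.97, 0.50], [-0.48, 1.29, 0.66]] + [[-0.0, 0.0, -0.0], [0.11, -0.05, 0.17], [-0.09, 0.04, -0.13]]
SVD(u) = [[-0.92,0.40,0.01],[-0.25,-0.55,-0.79],[-0.31,-0.73,0.61]] @ diag([3.14713803816703, 2.0834292309718165, 0.265225956977]) @ [[0.79, 0.49, -0.38],[0.32, -0.84, -0.43],[-0.53, 0.22, -0.82]]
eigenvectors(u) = [[-0.2, 0.92, 0.62],[0.63, 0.17, -0.2],[0.75, 0.36, 0.76]]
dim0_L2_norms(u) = [2.57, 2.34, 1.51]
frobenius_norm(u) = 3.78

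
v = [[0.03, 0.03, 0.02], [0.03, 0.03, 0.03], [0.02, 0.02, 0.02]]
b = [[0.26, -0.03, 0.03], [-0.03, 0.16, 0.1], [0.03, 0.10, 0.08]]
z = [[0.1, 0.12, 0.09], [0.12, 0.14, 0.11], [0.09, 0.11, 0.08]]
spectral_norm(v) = 0.08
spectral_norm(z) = 0.32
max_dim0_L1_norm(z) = 0.37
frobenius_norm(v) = 0.08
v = z @ b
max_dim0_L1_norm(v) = 0.08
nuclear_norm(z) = 0.33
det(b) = 0.00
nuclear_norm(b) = 0.50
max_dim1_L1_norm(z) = 0.37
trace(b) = 0.50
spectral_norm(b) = 0.27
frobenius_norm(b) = 0.35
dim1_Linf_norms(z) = [0.12, 0.14, 0.11]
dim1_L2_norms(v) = [0.05, 0.05, 0.03]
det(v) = 0.00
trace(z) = 0.32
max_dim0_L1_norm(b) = 0.32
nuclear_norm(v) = 0.08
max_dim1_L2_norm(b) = 0.26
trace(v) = 0.08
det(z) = -0.00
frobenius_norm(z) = 0.32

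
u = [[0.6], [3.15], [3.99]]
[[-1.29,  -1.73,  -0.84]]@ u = [[-9.58]]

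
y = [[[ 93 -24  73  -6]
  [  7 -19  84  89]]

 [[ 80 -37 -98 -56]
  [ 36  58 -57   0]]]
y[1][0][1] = -37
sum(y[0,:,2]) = 157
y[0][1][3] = 89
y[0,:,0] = [93, 7]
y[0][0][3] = -6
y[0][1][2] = 84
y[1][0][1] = -37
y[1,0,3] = -56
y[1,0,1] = -37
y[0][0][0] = 93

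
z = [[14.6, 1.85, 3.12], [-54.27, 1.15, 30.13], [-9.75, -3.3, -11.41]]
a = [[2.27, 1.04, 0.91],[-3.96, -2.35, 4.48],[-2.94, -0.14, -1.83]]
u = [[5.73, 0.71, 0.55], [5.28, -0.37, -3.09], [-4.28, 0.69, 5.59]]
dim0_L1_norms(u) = [15.29, 1.77, 9.23]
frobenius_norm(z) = 65.70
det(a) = -15.83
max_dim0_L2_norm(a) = 5.43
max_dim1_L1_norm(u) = 10.56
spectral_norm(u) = 10.09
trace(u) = 10.95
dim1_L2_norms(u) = [5.8, 6.13, 7.07]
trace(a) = -1.91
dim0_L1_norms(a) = [9.17, 3.53, 7.22]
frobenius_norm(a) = 7.77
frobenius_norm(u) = 11.01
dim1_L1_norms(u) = [6.99, 8.74, 10.56]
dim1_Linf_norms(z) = [14.6, 54.27, 11.41]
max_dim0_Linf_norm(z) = 54.27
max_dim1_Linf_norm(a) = 4.48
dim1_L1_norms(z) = [19.57, 85.55, 24.46]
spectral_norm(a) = 6.61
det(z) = 164.81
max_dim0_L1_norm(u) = 15.29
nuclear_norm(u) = 14.72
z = a @ u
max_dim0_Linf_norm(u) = 5.73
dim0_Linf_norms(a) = [3.96, 2.35, 4.48]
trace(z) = 4.34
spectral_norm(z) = 63.21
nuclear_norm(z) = 81.28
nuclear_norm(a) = 11.24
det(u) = -10.07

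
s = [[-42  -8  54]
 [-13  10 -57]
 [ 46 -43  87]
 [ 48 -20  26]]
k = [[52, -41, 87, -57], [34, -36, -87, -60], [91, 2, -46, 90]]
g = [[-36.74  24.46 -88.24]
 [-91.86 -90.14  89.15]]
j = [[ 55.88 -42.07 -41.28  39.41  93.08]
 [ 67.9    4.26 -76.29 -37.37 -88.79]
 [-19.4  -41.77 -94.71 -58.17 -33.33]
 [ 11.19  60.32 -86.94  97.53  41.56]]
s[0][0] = -42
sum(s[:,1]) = -61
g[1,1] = -90.14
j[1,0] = 67.9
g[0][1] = 24.46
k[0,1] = -41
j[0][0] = 55.88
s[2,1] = -43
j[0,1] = -42.07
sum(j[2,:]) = -247.38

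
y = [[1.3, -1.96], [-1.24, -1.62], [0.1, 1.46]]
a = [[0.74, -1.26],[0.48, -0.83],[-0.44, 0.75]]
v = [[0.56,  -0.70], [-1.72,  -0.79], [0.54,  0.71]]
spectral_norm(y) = 2.94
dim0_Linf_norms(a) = [0.74, 1.26]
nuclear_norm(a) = 1.96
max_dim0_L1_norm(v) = 2.82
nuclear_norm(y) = 4.73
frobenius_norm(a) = 1.95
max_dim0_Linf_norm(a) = 1.26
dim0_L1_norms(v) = [2.82, 2.2]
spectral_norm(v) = 2.06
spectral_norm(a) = 1.95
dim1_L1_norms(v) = [1.26, 2.51, 1.25]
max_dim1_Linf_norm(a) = 1.26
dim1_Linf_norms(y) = [1.96, 1.62, 1.46]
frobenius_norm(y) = 3.44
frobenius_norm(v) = 2.28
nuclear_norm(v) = 3.03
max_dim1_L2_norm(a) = 1.46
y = v + a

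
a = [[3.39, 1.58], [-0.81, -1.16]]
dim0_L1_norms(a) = [4.2, 2.74]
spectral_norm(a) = 3.94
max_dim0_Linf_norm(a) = 3.39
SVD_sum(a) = [[3.29, 1.77], [-1.11, -0.60]] + [[0.1, -0.19], [0.30, -0.56]]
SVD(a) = [[-0.95, 0.32], [0.32, 0.95]] @ diag([3.941742874207047, 0.6729510484708158]) @ [[-0.88,-0.47], [0.47,-0.88]]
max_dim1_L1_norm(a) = 4.97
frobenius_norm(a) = 4.00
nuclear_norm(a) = 4.61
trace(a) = 2.23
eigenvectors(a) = [[0.98, -0.35], [-0.19, 0.94]]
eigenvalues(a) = [3.09, -0.86]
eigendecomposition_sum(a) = [[3.32, 1.24], [-0.63, -0.24]] + [[0.07, 0.34],[-0.18, -0.92]]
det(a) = -2.65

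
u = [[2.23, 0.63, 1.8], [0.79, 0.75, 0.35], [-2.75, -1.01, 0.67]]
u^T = [[2.23,0.79,-2.75],[0.63,0.75,-1.01],[1.8,0.35,0.67]]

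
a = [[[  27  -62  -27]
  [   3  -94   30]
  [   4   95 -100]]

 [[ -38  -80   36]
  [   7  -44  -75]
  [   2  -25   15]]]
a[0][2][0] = 4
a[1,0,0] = -38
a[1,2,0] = 2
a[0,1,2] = 30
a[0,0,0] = 27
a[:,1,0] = [3, 7]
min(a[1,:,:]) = -80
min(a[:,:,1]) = -94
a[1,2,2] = 15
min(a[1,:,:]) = -80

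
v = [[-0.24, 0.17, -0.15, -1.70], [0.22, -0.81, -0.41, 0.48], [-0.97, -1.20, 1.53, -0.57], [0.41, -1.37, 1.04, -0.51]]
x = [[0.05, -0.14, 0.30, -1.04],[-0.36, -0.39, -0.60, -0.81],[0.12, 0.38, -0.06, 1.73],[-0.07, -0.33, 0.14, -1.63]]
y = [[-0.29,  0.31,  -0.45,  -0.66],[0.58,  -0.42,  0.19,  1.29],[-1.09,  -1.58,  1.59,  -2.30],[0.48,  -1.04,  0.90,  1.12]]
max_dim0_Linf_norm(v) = 1.7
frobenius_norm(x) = 2.90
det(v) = -3.45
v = x + y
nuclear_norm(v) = 6.31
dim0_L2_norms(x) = [0.39, 0.65, 0.69, 2.72]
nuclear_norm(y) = 6.04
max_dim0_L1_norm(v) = 3.55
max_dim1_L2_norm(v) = 2.25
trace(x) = -2.03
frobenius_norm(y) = 4.23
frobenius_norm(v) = 3.54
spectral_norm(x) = 2.79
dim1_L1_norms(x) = [1.53, 2.16, 2.29, 2.17]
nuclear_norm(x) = 3.59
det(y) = 0.00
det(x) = -0.00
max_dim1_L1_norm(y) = 6.56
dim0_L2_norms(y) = [1.36, 1.96, 1.89, 2.94]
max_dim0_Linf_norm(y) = 2.3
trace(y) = 2.00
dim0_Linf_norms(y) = [1.09, 1.58, 1.59, 2.3]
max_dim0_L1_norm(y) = 5.37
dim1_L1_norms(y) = [1.71, 2.48, 6.56, 3.54]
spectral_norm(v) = 2.76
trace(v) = -0.03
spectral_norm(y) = 3.51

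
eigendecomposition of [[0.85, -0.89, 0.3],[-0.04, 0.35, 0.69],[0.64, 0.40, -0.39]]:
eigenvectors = [[(0.37+0j), 0.79+0.00j, 0.79-0.00j], [0.46+0.00j, (0.12-0.42j), (0.12+0.42j)], [(-0.81+0j), (0.36-0.25j), 0.36+0.25j]]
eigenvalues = [(-0.91+0j), (0.86+0.38j), (0.86-0.38j)]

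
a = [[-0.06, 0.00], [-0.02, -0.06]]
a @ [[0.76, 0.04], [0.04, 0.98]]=[[-0.05, -0.0], [-0.02, -0.06]]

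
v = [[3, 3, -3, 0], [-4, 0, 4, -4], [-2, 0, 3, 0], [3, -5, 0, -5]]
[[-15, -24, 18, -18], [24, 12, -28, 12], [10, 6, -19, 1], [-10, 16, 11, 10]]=v @ [[-5, -3, 2, -5], [0, -5, -1, -4], [0, 0, -5, -3], [-1, 0, 0, -1]]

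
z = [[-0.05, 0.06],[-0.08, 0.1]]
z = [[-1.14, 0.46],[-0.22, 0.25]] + [[1.09, -0.40], [0.14, -0.15]]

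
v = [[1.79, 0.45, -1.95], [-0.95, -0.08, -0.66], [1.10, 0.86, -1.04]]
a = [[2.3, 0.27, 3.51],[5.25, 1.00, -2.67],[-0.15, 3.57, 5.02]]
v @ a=[[6.77, -6.03, -4.71], [-2.51, -2.69, -6.43], [7.2, -2.56, -3.66]]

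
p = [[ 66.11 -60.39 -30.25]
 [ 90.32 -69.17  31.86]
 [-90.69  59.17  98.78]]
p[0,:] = [66.11, -60.39, -30.25]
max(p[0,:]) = 66.11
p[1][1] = -69.17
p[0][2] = -30.25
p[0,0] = 66.11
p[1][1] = -69.17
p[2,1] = 59.17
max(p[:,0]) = 90.32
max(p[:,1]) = 59.17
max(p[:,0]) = 90.32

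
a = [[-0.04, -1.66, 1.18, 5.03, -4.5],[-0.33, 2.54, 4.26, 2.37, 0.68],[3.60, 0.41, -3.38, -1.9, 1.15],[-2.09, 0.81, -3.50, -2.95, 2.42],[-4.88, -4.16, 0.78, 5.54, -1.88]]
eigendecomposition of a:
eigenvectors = [[(-0.51+0j), (-0.46-0.05j), (-0.46+0.05j), (-0.3+0.07j), -0.30-0.07j], [(-0.19+0j), (0.38+0.05j), 0.38-0.05j, 0.15-0.55j, 0.15+0.55j], [0.46+0.00j, (-0.18+0.42j), (-0.18-0.42j), (-0.15+0.1j), -0.15-0.10j], [(0.3+0j), (-0.19-0.35j), (-0.19+0.35j), 0.39-0.24j, (0.39+0.24j)], [(-0.63+0j), (-0.52+0j), (-0.52-0j), 0.58+0.00j, 0.58-0.00j]]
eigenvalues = [(-10.31+0j), (-0.85+3.03j), (-0.85-3.03j), (3.15+1.24j), (3.15-1.24j)]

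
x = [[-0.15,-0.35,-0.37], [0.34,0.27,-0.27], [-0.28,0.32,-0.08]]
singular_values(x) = [0.57, 0.48, 0.41]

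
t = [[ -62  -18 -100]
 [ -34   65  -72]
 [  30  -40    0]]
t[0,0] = -62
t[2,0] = 30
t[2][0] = 30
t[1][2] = -72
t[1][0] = -34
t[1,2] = -72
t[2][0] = 30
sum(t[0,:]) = -180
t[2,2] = 0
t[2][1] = -40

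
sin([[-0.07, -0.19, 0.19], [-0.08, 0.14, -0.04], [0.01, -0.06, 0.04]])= [[-0.07,-0.19,0.19], [-0.08,0.14,-0.04], [0.01,-0.06,0.04]]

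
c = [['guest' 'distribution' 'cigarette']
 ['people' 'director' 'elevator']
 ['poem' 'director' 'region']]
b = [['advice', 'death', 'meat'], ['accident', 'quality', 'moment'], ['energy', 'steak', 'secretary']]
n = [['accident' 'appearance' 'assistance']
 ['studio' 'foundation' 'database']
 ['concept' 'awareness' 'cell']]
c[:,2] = ['cigarette', 'elevator', 'region']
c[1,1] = 'director'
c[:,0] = ['guest', 'people', 'poem']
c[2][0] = 'poem'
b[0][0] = 'advice'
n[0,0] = 'accident'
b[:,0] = ['advice', 'accident', 'energy']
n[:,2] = ['assistance', 'database', 'cell']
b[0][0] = 'advice'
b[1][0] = 'accident'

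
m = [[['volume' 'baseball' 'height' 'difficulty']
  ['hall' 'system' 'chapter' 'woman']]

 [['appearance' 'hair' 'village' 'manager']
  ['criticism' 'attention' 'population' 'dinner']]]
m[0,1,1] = 'system'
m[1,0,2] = 'village'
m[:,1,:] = [['hall', 'system', 'chapter', 'woman'], ['criticism', 'attention', 'population', 'dinner']]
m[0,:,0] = ['volume', 'hall']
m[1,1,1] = 'attention'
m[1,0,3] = 'manager'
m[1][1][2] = 'population'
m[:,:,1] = [['baseball', 'system'], ['hair', 'attention']]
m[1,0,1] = 'hair'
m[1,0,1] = 'hair'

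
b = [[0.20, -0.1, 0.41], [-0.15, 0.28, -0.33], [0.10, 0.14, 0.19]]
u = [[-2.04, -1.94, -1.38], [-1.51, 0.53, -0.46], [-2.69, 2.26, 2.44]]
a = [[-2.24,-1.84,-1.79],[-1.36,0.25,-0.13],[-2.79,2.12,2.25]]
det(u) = -11.57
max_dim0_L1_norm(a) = 6.39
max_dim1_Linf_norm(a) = 2.79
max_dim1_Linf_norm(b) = 0.41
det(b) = 0.00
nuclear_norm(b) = 0.91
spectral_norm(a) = 4.30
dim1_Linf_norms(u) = [2.04, 1.51, 2.69]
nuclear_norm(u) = 8.49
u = b + a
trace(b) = 0.67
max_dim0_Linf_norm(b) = 0.41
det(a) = -4.26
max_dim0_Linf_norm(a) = 2.79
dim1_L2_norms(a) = [3.41, 1.39, 4.16]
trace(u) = 0.93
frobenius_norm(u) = 5.56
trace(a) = 0.26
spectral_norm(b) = 0.65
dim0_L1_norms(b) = [0.45, 0.52, 0.93]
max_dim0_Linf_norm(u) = 2.69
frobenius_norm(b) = 0.70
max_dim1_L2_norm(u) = 4.28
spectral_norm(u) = 4.43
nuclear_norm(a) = 8.09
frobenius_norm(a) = 5.56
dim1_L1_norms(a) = [5.87, 1.74, 7.16]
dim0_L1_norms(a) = [6.39, 4.21, 4.17]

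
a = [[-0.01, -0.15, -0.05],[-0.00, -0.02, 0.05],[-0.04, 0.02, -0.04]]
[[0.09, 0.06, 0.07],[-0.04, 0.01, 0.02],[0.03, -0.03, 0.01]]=a@[[-0.06, 0.54, -0.53], [-0.31, -0.43, -0.50], [-0.83, 0.04, 0.11]]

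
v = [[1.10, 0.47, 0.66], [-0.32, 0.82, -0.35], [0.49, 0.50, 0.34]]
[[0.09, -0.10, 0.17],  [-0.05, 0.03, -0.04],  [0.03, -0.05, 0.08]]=v @ [[0.08,-0.05,0.13], [-0.02,-0.01,0.02], [0.01,-0.06,0.03]]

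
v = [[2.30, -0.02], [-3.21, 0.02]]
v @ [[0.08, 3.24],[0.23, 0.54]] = [[0.18, 7.44], [-0.25, -10.39]]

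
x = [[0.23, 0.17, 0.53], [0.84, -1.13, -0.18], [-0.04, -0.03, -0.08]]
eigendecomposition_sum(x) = [[-0.08, 0.14, 0.06], [0.64, -1.15, -0.47], [0.01, -0.02, -0.01]] + [[0.32, 0.03, 0.51], [0.2, 0.02, 0.32], [-0.06, -0.01, -0.09]] + [[-0.01, -0.0, -0.04], [-0.01, -0.00, -0.03], [0.0, 0.0, 0.02]]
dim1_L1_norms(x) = [0.93, 2.15, 0.15]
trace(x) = -0.98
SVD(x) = [[0.06, 0.99, 0.15], [-1.00, 0.06, 0.0], [-0.01, -0.15, 0.99]] @ diag([1.421416254857634, 0.6050127828156325, 0.005946684469737721]) @ [[-0.58, 0.80, 0.15],[0.47, 0.18, 0.87],[-0.67, -0.57, 0.48]]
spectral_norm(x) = 1.42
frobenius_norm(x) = 1.54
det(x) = -0.01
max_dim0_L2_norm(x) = 1.14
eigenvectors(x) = [[0.12, -0.83, -0.68], [-0.99, -0.53, -0.57], [-0.02, 0.15, 0.46]]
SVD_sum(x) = [[-0.05,0.06,0.01], [0.82,-1.14,-0.21], [0.01,-0.01,-0.00]] + [[0.28, 0.11, 0.52], [0.02, 0.01, 0.03], [-0.04, -0.02, -0.08]] + [[-0.0, -0.00, 0.00], [-0.0, -0.0, 0.00], [-0.0, -0.0, 0.00]]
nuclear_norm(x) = 2.03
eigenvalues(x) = [-1.24, 0.24, 0.02]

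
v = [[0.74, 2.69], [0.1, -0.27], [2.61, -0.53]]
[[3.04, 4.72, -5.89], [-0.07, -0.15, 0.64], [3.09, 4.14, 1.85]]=v @ [[1.34, 1.84, 0.25], [0.76, 1.25, -2.26]]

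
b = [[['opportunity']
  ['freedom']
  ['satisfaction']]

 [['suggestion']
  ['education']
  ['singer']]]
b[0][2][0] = 'satisfaction'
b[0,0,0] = 'opportunity'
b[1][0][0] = 'suggestion'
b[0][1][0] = 'freedom'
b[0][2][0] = 'satisfaction'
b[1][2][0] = 'singer'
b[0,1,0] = 'freedom'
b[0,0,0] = 'opportunity'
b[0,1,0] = 'freedom'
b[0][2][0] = 'satisfaction'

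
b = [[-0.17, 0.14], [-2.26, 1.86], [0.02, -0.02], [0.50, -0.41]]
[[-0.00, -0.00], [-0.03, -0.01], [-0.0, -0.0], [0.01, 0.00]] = b @ [[0.11,0.06], [0.12,0.07]]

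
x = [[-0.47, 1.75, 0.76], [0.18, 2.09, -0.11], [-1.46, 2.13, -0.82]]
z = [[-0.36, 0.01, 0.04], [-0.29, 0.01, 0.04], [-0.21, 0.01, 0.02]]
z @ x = [[0.11, -0.52, -0.31], [0.08, -0.4, -0.25], [0.07, -0.30, -0.18]]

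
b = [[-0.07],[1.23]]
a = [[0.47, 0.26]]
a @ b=[[0.29]]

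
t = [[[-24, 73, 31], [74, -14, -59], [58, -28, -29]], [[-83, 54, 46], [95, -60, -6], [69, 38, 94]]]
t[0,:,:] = [[-24, 73, 31], [74, -14, -59], [58, -28, -29]]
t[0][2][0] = 58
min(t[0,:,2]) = -59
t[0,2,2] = -29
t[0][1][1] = -14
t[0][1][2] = -59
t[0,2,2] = -29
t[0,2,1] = -28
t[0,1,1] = -14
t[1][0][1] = 54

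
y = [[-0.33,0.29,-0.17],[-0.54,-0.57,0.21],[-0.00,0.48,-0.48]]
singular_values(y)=[0.99, 0.58, 0.15]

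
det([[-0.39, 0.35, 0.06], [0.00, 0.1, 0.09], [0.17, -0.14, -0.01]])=-0.000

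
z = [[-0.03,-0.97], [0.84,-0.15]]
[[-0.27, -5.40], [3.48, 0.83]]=z@ [[4.17, 1.97], [0.15, 5.51]]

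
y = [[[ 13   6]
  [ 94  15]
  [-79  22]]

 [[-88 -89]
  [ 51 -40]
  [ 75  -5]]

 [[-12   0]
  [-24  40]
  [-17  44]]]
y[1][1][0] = 51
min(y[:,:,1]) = -89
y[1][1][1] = -40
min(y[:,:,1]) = -89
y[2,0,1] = 0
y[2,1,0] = -24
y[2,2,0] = -17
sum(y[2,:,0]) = -53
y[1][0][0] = -88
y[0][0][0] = 13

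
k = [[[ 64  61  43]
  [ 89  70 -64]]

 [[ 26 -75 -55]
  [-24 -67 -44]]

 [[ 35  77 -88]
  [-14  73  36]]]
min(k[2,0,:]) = -88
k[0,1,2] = -64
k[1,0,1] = -75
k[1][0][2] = -55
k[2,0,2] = -88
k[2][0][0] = 35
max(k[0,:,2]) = 43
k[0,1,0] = 89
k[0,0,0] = 64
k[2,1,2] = 36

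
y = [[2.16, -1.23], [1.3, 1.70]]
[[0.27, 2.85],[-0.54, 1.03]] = y@[[-0.04, 1.16], [-0.29, -0.28]]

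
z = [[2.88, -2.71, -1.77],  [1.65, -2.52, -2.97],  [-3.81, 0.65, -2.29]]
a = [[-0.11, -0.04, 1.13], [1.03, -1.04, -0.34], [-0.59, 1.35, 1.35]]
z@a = [[-2.06, 0.31, 1.79], [-1.02, -1.45, -1.29], [2.44, -3.62, -7.62]]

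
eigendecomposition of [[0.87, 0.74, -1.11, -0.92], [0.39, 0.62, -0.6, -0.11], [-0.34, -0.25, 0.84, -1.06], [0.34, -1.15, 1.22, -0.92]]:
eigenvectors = [[-0.85+0.00j, (-0.25-0.55j), (-0.25+0.55j), -0.35+0.00j],[(-0.44+0j), (-0.05-0.09j), -0.05+0.09j, (-0.71+0j)],[(0.23+0j), (-0.28-0.42j), (-0.28+0.42j), (-0.62+0j)],[0.18+0.00j, (-0.61+0j), (-0.61-0j), -0.05+0.00j]]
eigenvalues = [(1.74+0j), (-0.31+0.98j), (-0.31-0.98j), (0.28+0j)]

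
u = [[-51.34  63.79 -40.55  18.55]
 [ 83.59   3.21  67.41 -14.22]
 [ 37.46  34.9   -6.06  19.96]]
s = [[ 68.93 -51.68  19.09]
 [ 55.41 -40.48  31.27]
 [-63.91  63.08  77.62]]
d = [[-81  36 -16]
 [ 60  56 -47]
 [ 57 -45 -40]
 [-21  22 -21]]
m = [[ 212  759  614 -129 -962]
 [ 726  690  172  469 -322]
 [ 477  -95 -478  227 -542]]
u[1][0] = 83.59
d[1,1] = 56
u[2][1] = 34.9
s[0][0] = 68.93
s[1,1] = -40.48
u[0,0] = -51.34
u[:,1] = [63.79, 3.21, 34.9]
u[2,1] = 34.9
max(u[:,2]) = 67.41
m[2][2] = -478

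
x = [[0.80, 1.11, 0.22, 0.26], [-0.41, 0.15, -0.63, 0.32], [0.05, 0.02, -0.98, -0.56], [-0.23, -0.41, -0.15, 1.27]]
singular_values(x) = [1.56, 1.44, 1.08, 0.36]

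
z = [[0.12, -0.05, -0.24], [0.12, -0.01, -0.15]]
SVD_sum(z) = [[0.14, -0.04, -0.23], [0.1, -0.03, -0.16]] + [[-0.02,  -0.01,  -0.01],[0.02,  0.02,  0.01]]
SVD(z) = [[-0.82,  -0.57], [-0.57,  0.82]] @ diag([0.33165289110787066, 0.038811851537782285]) @ [[-0.5, 0.14, 0.85], [0.77, 0.53, 0.37]]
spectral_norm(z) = 0.33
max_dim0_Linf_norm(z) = 0.24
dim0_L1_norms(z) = [0.24, 0.06, 0.39]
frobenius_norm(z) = 0.33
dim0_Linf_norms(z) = [0.12, 0.05, 0.24]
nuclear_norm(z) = 0.37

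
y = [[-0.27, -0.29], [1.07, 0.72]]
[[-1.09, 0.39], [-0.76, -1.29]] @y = [[0.71, 0.60], [-1.18, -0.71]]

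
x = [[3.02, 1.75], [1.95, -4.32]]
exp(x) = [[30.08, 6.77], [7.54, 1.70]]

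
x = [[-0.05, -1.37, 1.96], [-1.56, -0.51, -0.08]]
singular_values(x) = [2.42, 1.61]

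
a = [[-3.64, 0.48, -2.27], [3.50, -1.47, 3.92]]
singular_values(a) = [6.87, 1.08]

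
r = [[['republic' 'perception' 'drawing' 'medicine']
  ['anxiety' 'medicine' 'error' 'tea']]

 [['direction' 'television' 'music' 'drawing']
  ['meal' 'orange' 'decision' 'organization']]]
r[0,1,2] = 'error'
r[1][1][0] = 'meal'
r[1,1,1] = 'orange'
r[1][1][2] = 'decision'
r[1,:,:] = [['direction', 'television', 'music', 'drawing'], ['meal', 'orange', 'decision', 'organization']]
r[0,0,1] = 'perception'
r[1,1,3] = 'organization'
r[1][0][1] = 'television'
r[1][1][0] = 'meal'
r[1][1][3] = 'organization'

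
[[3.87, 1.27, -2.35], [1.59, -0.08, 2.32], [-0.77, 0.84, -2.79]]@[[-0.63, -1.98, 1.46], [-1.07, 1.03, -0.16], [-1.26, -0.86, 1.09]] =[[-0.84,-4.33,2.89], [-3.84,-5.23,4.86], [3.1,4.79,-4.30]]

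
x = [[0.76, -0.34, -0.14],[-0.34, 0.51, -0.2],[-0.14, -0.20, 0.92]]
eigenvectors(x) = [[-0.54,  -0.8,  -0.24],[-0.78,  0.59,  -0.22],[-0.32,  -0.07,  0.95]]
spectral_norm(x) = 1.00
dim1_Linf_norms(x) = [0.76, 0.51, 0.92]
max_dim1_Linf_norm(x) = 0.92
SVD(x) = [[-0.24, -0.80, -0.54], [-0.22, 0.59, -0.78], [0.95, -0.07, -0.32]] @ diag([1.0017810709992154, 0.9972239483444851, 0.19099498065629922]) @ [[-0.24, -0.22, 0.95], [-0.80, 0.59, -0.07], [-0.54, -0.78, -0.32]]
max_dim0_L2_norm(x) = 0.95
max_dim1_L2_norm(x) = 0.95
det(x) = 0.19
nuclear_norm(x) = 2.19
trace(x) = 2.19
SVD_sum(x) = [[0.06, 0.05, -0.23],  [0.05, 0.05, -0.21],  [-0.23, -0.21, 0.9]] + [[0.64, -0.47, 0.06], [-0.47, 0.35, -0.04], [0.06, -0.04, 0.01]] + [[0.06, 0.08, 0.03], [0.08, 0.12, 0.05], [0.03, 0.05, 0.02]]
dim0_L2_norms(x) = [0.84, 0.64, 0.95]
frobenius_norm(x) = 1.43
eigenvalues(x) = [0.19, 1.0, 1.0]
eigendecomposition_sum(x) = [[0.06,0.08,0.03], [0.08,0.12,0.05], [0.03,0.05,0.02]] + [[0.64, -0.47, 0.06], [-0.47, 0.35, -0.04], [0.06, -0.04, 0.01]] + [[0.06, 0.05, -0.23], [0.05, 0.05, -0.21], [-0.23, -0.21, 0.9]]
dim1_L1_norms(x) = [1.24, 1.05, 1.26]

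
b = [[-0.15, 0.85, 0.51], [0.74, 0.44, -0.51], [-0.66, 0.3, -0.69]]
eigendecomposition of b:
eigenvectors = [[-0.57+0.00j, 0.03-0.58j, (0.03+0.58j)], [-0.82+0.00j, 0.04+0.40j, 0.04-0.40j], [0.08+0.00j, (0.71+0j), 0.71-0.00j]]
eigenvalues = [(1+0j), (-0.7+0.71j), (-0.7-0.71j)]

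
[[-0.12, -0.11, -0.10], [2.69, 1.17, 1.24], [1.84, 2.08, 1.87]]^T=[[-0.12, 2.69, 1.84], [-0.11, 1.17, 2.08], [-0.10, 1.24, 1.87]]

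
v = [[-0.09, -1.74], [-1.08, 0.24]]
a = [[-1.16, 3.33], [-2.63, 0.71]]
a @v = [[-3.49, 2.82], [-0.53, 4.75]]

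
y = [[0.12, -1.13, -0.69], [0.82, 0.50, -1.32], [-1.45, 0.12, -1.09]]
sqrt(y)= [[(0.8+0.33j), (-0.53+0.13j), -0.25+0.53j],[0.43+0.22j, 0.95+0.09j, -0.59+0.35j],[-0.61+0.59j, 0.09+0.24j, 0.31+0.94j]]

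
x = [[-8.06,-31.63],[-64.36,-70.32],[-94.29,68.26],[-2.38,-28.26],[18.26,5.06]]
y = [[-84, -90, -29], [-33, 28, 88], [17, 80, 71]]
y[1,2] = 88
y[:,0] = [-84, -33, 17]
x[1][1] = -70.32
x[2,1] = 68.26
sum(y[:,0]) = -100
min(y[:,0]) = -84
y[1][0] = -33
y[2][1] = 80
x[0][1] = -31.63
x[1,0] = -64.36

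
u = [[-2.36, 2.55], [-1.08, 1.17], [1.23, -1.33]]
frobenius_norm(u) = 4.23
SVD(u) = [[-0.82, 0.46], [-0.38, -0.88], [0.43, 0.11]] @ diag([4.229562199441437, 0.0018976448851819679]) @ [[0.68, -0.73], [-0.73, -0.68]]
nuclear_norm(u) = 4.23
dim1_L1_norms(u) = [4.91, 2.25, 2.56]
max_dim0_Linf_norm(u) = 2.55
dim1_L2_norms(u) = [3.47, 1.59, 1.81]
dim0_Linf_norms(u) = [2.36, 2.55]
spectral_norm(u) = 4.23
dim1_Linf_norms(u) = [2.55, 1.17, 1.33]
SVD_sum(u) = [[-2.36, 2.55], [-1.08, 1.17], [1.23, -1.33]] + [[-0.00, -0.0], [0.00, 0.0], [-0.0, -0.00]]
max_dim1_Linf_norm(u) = 2.55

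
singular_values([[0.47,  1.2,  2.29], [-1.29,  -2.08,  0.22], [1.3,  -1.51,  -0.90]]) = [3.31, 2.12, 1.52]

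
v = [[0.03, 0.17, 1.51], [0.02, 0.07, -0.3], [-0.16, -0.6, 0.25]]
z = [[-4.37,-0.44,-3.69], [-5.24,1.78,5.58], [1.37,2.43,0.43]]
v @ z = [[1.05, 3.96, 1.49], [-0.87, -0.61, 0.19], [4.19, -0.39, -2.65]]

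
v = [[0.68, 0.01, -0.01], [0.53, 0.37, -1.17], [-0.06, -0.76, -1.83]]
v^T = [[0.68,0.53,-0.06], [0.01,0.37,-0.76], [-0.01,-1.17,-1.83]]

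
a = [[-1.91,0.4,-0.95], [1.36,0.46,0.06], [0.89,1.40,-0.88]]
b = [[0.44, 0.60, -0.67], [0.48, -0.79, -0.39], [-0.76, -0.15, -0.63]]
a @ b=[[0.07, -1.32, 1.72], [0.77, 0.44, -1.13], [1.73, -0.44, -0.59]]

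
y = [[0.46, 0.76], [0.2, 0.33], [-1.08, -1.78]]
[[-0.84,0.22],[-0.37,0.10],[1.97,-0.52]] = y @ [[-0.46, -0.34], [-0.83, 0.5]]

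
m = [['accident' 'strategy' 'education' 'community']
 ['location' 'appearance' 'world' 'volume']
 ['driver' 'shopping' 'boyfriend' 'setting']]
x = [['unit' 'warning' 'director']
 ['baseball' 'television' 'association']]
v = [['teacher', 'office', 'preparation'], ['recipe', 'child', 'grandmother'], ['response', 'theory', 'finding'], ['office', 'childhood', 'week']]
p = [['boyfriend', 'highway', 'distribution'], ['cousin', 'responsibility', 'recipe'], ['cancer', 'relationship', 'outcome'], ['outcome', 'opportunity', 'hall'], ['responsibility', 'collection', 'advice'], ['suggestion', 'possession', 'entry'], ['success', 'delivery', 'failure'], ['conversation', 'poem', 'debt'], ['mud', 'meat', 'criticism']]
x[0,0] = 'unit'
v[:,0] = ['teacher', 'recipe', 'response', 'office']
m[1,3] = 'volume'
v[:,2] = ['preparation', 'grandmother', 'finding', 'week']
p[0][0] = 'boyfriend'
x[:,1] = ['warning', 'television']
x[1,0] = 'baseball'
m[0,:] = ['accident', 'strategy', 'education', 'community']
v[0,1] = 'office'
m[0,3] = 'community'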